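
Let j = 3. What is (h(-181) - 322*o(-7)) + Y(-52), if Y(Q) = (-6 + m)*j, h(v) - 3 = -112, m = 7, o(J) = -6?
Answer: 1826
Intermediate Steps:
h(v) = -109 (h(v) = 3 - 112 = -109)
Y(Q) = 3 (Y(Q) = (-6 + 7)*3 = 1*3 = 3)
(h(-181) - 322*o(-7)) + Y(-52) = (-109 - 322*(-6)) + 3 = (-109 + 1932) + 3 = 1823 + 3 = 1826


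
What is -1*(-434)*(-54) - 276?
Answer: -23712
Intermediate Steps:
-1*(-434)*(-54) - 276 = 434*(-54) - 276 = -23436 - 276 = -23712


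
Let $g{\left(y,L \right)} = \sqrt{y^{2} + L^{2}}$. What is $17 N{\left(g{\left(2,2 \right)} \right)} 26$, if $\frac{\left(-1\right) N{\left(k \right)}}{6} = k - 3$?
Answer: $7956 - 5304 \sqrt{2} \approx 455.01$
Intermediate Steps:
$g{\left(y,L \right)} = \sqrt{L^{2} + y^{2}}$
$N{\left(k \right)} = 18 - 6 k$ ($N{\left(k \right)} = - 6 \left(k - 3\right) = - 6 \left(-3 + k\right) = 18 - 6 k$)
$17 N{\left(g{\left(2,2 \right)} \right)} 26 = 17 \left(18 - 6 \sqrt{2^{2} + 2^{2}}\right) 26 = 17 \left(18 - 6 \sqrt{4 + 4}\right) 26 = 17 \left(18 - 6 \sqrt{8}\right) 26 = 17 \left(18 - 6 \cdot 2 \sqrt{2}\right) 26 = 17 \left(18 - 12 \sqrt{2}\right) 26 = \left(306 - 204 \sqrt{2}\right) 26 = 7956 - 5304 \sqrt{2}$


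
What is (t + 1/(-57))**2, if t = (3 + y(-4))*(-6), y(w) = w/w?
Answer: 1874161/3249 ≈ 576.84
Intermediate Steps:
y(w) = 1
t = -24 (t = (3 + 1)*(-6) = 4*(-6) = -24)
(t + 1/(-57))**2 = (-24 + 1/(-57))**2 = (-24 - 1/57)**2 = (-1369/57)**2 = 1874161/3249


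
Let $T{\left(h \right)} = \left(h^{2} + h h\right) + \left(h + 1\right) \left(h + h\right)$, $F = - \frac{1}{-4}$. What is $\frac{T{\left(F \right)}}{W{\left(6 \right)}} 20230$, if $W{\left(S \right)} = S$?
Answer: $\frac{10115}{4} \approx 2528.8$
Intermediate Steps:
$F = \frac{1}{4}$ ($F = \left(-1\right) \left(- \frac{1}{4}\right) = \frac{1}{4} \approx 0.25$)
$T{\left(h \right)} = 2 h^{2} + 2 h \left(1 + h\right)$ ($T{\left(h \right)} = \left(h^{2} + h^{2}\right) + \left(1 + h\right) 2 h = 2 h^{2} + 2 h \left(1 + h\right)$)
$\frac{T{\left(F \right)}}{W{\left(6 \right)}} 20230 = \frac{2 \cdot \frac{1}{4} \left(1 + 2 \cdot \frac{1}{4}\right)}{6} \cdot 20230 = 2 \cdot \frac{1}{4} \left(1 + \frac{1}{2}\right) \frac{1}{6} \cdot 20230 = 2 \cdot \frac{1}{4} \cdot \frac{3}{2} \cdot \frac{1}{6} \cdot 20230 = \frac{3}{4} \cdot \frac{1}{6} \cdot 20230 = \frac{1}{8} \cdot 20230 = \frac{10115}{4}$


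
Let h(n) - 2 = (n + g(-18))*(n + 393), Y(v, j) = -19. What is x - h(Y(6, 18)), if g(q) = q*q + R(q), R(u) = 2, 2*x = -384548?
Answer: -307094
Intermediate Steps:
x = -192274 (x = (½)*(-384548) = -192274)
g(q) = 2 + q² (g(q) = q*q + 2 = q² + 2 = 2 + q²)
h(n) = 2 + (326 + n)*(393 + n) (h(n) = 2 + (n + (2 + (-18)²))*(n + 393) = 2 + (n + (2 + 324))*(393 + n) = 2 + (n + 326)*(393 + n) = 2 + (326 + n)*(393 + n))
x - h(Y(6, 18)) = -192274 - (128120 + (-19)² + 719*(-19)) = -192274 - (128120 + 361 - 13661) = -192274 - 1*114820 = -192274 - 114820 = -307094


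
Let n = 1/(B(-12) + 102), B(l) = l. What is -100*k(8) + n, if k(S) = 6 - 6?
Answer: 1/90 ≈ 0.011111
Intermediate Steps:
k(S) = 0
n = 1/90 (n = 1/(-12 + 102) = 1/90 ≈ 0.011111)
-100*k(8) + n = -100*0 + 1/90 = 0 + 1/90 = 1/90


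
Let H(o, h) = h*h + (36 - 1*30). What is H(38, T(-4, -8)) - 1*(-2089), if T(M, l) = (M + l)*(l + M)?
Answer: 22831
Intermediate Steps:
T(M, l) = (M + l)² (T(M, l) = (M + l)*(M + l) = (M + l)²)
H(o, h) = 6 + h² (H(o, h) = h² + (36 - 30) = h² + 6 = 6 + h²)
H(38, T(-4, -8)) - 1*(-2089) = (6 + ((-4 - 8)²)²) - 1*(-2089) = (6 + ((-12)²)²) + 2089 = (6 + 144²) + 2089 = (6 + 20736) + 2089 = 20742 + 2089 = 22831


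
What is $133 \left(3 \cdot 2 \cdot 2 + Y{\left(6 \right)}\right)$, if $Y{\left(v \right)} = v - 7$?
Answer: $1463$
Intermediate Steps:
$Y{\left(v \right)} = -7 + v$ ($Y{\left(v \right)} = v - 7 = -7 + v$)
$133 \left(3 \cdot 2 \cdot 2 + Y{\left(6 \right)}\right) = 133 \left(3 \cdot 2 \cdot 2 + \left(-7 + 6\right)\right) = 133 \left(6 \cdot 2 - 1\right) = 133 \left(12 - 1\right) = 133 \cdot 11 = 1463$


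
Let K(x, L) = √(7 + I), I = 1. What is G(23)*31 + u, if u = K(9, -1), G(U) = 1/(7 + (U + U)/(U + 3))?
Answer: 403/114 + 2*√2 ≈ 6.3635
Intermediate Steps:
G(U) = 1/(7 + 2*U/(3 + U)) (G(U) = 1/(7 + (2*U)/(3 + U)) = 1/(7 + 2*U/(3 + U)))
K(x, L) = 2*√2 (K(x, L) = √(7 + 1) = √8 = 2*√2)
u = 2*√2 ≈ 2.8284
G(23)*31 + u = ((3 + 23)/(3*(7 + 3*23)))*31 + 2*√2 = ((⅓)*26/(7 + 69))*31 + 2*√2 = ((⅓)*26/76)*31 + 2*√2 = ((⅓)*(1/76)*26)*31 + 2*√2 = (13/114)*31 + 2*√2 = 403/114 + 2*√2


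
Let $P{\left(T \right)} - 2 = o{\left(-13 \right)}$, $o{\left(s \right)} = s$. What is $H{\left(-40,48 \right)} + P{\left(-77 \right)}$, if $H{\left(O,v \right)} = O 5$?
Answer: $-211$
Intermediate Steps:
$H{\left(O,v \right)} = 5 O$
$P{\left(T \right)} = -11$ ($P{\left(T \right)} = 2 - 13 = -11$)
$H{\left(-40,48 \right)} + P{\left(-77 \right)} = 5 \left(-40\right) - 11 = -200 - 11 = -211$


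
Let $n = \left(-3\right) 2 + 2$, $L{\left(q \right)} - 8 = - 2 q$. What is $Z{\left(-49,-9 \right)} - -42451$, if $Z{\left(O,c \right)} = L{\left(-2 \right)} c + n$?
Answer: $42339$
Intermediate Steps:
$L{\left(q \right)} = 8 - 2 q$
$n = -4$ ($n = -6 + 2 = -4$)
$Z{\left(O,c \right)} = -4 + 12 c$ ($Z{\left(O,c \right)} = \left(8 - -4\right) c - 4 = \left(8 + 4\right) c - 4 = 12 c - 4 = -4 + 12 c$)
$Z{\left(-49,-9 \right)} - -42451 = \left(-4 + 12 \left(-9\right)\right) - -42451 = \left(-4 - 108\right) + 42451 = -112 + 42451 = 42339$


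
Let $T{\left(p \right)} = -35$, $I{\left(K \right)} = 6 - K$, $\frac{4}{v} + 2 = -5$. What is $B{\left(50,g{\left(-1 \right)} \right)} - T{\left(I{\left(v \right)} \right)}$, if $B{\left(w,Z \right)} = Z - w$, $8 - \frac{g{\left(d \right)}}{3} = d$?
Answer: $12$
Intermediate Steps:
$v = - \frac{4}{7}$ ($v = \frac{4}{-2 - 5} = \frac{4}{-7} = 4 \left(- \frac{1}{7}\right) = - \frac{4}{7} \approx -0.57143$)
$g{\left(d \right)} = 24 - 3 d$
$B{\left(50,g{\left(-1 \right)} \right)} - T{\left(I{\left(v \right)} \right)} = \left(\left(24 - -3\right) - 50\right) - -35 = \left(\left(24 + 3\right) - 50\right) + 35 = \left(27 - 50\right) + 35 = -23 + 35 = 12$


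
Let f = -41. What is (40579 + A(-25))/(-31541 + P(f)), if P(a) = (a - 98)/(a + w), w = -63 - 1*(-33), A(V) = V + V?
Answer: -2877559/2239272 ≈ -1.2850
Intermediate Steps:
A(V) = 2*V
w = -30 (w = -63 + 33 = -30)
P(a) = (-98 + a)/(-30 + a) (P(a) = (a - 98)/(a - 30) = (-98 + a)/(-30 + a))
(40579 + A(-25))/(-31541 + P(f)) = (40579 + 2*(-25))/(-31541 + (-98 - 41)/(-30 - 41)) = (40579 - 50)/(-31541 - 139/(-71)) = 40529/(-31541 - 1/71*(-139)) = 40529/(-31541 + 139/71) = 40529/(-2239272/71) = 40529*(-71/2239272) = -2877559/2239272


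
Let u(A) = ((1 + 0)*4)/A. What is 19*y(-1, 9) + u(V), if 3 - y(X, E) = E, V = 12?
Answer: -341/3 ≈ -113.67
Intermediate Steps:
y(X, E) = 3 - E
u(A) = 4/A (u(A) = (1*4)/A = 4/A)
19*y(-1, 9) + u(V) = 19*(3 - 1*9) + 4/12 = 19*(3 - 9) + 4*(1/12) = 19*(-6) + 1/3 = -114 + 1/3 = -341/3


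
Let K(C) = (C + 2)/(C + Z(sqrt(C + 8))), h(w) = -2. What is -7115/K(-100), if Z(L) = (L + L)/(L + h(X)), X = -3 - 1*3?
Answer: -8374355/1176 - 7115*I*sqrt(23)/1176 ≈ -7121.0 - 29.016*I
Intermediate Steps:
X = -6 (X = -3 - 3 = -6)
Z(L) = 2*L/(-2 + L) (Z(L) = (L + L)/(L - 2) = (2*L)/(-2 + L) = 2*L/(-2 + L))
K(C) = (2 + C)/(C + 2*sqrt(8 + C)/(-2 + sqrt(8 + C))) (K(C) = (C + 2)/(C + 2*sqrt(C + 8)/(-2 + sqrt(C + 8))) = (2 + C)/(C + 2*sqrt(8 + C)/(-2 + sqrt(8 + C))))
-7115/K(-100) = -7115*(2*sqrt(8 - 100) - 100*(-2 + sqrt(8 - 100)))/((-2 + sqrt(8 - 100))*(2 - 100)) = -7115*(-(2*sqrt(-92) - 100*(-2 + sqrt(-92)))/(98*(-2 + sqrt(-92)))) = -7115*(-(2*(2*I*sqrt(23)) - 100*(-2 + 2*I*sqrt(23)))/(98*(-2 + 2*I*sqrt(23)))) = -7115*(-(4*I*sqrt(23) + (200 - 200*I*sqrt(23)))/(98*(-2 + 2*I*sqrt(23)))) = -7115*(-(200 - 196*I*sqrt(23))/(98*(-2 + 2*I*sqrt(23)))) = -(-7115)*(200 - 196*I*sqrt(23))/(98*(-2 + 2*I*sqrt(23))) = 7115*(200 - 196*I*sqrt(23))/(98*(-2 + 2*I*sqrt(23)))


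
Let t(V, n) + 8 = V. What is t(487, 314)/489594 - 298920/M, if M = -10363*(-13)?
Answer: -146284908079/65957614086 ≈ -2.2179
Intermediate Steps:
t(V, n) = -8 + V
M = 134719
t(487, 314)/489594 - 298920/M = (-8 + 487)/489594 - 298920/134719 = 479*(1/489594) - 298920*1/134719 = 479/489594 - 298920/134719 = -146284908079/65957614086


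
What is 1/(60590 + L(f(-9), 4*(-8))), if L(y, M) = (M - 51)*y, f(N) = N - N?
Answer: 1/60590 ≈ 1.6504e-5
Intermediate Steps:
f(N) = 0
L(y, M) = y*(-51 + M) (L(y, M) = (-51 + M)*y = y*(-51 + M))
1/(60590 + L(f(-9), 4*(-8))) = 1/(60590 + 0*(-51 + 4*(-8))) = 1/(60590 + 0*(-51 - 32)) = 1/(60590 + 0*(-83)) = 1/(60590 + 0) = 1/60590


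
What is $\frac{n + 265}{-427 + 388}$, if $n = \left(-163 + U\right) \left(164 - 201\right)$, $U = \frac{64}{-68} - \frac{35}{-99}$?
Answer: $- \frac{10632761}{65637} \approx -161.99$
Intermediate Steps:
$U = - \frac{989}{1683}$ ($U = 64 \left(- \frac{1}{68}\right) - - \frac{35}{99} = - \frac{16}{17} + \frac{35}{99} = - \frac{989}{1683} \approx -0.58764$)
$n = \frac{10186766}{1683}$ ($n = \left(-163 - \frac{989}{1683}\right) \left(164 - 201\right) = \left(- \frac{275318}{1683}\right) \left(-37\right) = \frac{10186766}{1683} \approx 6052.7$)
$\frac{n + 265}{-427 + 388} = \frac{\frac{10186766}{1683} + 265}{-427 + 388} = \frac{1}{-39} \cdot \frac{10632761}{1683} = \left(- \frac{1}{39}\right) \frac{10632761}{1683} = - \frac{10632761}{65637}$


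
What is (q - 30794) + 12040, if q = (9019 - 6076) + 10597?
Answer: -5214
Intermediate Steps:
q = 13540 (q = 2943 + 10597 = 13540)
(q - 30794) + 12040 = (13540 - 30794) + 12040 = -17254 + 12040 = -5214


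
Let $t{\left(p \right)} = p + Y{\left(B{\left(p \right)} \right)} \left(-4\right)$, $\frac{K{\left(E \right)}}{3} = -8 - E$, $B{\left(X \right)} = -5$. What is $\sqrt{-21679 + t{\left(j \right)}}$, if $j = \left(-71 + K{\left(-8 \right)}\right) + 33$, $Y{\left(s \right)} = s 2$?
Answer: $i \sqrt{21677} \approx 147.23 i$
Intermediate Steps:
$K{\left(E \right)} = -24 - 3 E$ ($K{\left(E \right)} = 3 \left(-8 - E\right) = -24 - 3 E$)
$Y{\left(s \right)} = 2 s$
$j = -38$ ($j = \left(-71 - 0\right) + 33 = \left(-71 + \left(-24 + 24\right)\right) + 33 = \left(-71 + 0\right) + 33 = -71 + 33 = -38$)
$t{\left(p \right)} = 40 + p$ ($t{\left(p \right)} = p + 2 \left(-5\right) \left(-4\right) = p - -40 = p + 40 = 40 + p$)
$\sqrt{-21679 + t{\left(j \right)}} = \sqrt{-21679 + \left(40 - 38\right)} = \sqrt{-21679 + 2} = \sqrt{-21677} = i \sqrt{21677}$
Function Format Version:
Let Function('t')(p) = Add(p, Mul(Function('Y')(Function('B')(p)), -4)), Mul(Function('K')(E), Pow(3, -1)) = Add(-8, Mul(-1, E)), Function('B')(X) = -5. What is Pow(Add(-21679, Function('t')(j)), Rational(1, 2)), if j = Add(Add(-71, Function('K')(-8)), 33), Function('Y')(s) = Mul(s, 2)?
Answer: Mul(I, Pow(21677, Rational(1, 2))) ≈ Mul(147.23, I)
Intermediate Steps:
Function('K')(E) = Add(-24, Mul(-3, E)) (Function('K')(E) = Mul(3, Add(-8, Mul(-1, E))) = Add(-24, Mul(-3, E)))
Function('Y')(s) = Mul(2, s)
j = -38 (j = Add(Add(-71, Add(-24, Mul(-3, -8))), 33) = Add(Add(-71, Add(-24, 24)), 33) = Add(Add(-71, 0), 33) = Add(-71, 33) = -38)
Function('t')(p) = Add(40, p) (Function('t')(p) = Add(p, Mul(Mul(2, -5), -4)) = Add(p, Mul(-10, -4)) = Add(p, 40) = Add(40, p))
Pow(Add(-21679, Function('t')(j)), Rational(1, 2)) = Pow(Add(-21679, Add(40, -38)), Rational(1, 2)) = Pow(Add(-21679, 2), Rational(1, 2)) = Pow(-21677, Rational(1, 2)) = Mul(I, Pow(21677, Rational(1, 2)))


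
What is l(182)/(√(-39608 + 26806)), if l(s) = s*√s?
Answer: -182*I*√582491/6401 ≈ -21.7*I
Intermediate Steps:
l(s) = s^(3/2)
l(182)/(√(-39608 + 26806)) = 182^(3/2)/(√(-39608 + 26806)) = (182*√182)/(√(-12802)) = (182*√182)/((I*√12802)) = (182*√182)*(-I*√12802/12802) = -182*I*√582491/6401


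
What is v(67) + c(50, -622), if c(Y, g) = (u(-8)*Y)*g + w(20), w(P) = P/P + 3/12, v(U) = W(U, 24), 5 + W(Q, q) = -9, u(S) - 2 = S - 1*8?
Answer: 1741549/4 ≈ 4.3539e+5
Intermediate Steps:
u(S) = -6 + S (u(S) = 2 + (S - 1*8) = 2 + (S - 8) = 2 + (-8 + S) = -6 + S)
W(Q, q) = -14 (W(Q, q) = -5 - 9 = -14)
v(U) = -14
w(P) = 5/4 (w(P) = 1 + 3*(1/12) = 1 + ¼ = 5/4)
c(Y, g) = 5/4 - 14*Y*g (c(Y, g) = ((-6 - 8)*Y)*g + 5/4 = (-14*Y)*g + 5/4 = -14*Y*g + 5/4 = 5/4 - 14*Y*g)
v(67) + c(50, -622) = -14 + (5/4 - 14*50*(-622)) = -14 + (5/4 + 435400) = -14 + 1741605/4 = 1741549/4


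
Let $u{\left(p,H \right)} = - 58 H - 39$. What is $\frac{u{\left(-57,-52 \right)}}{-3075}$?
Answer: $- \frac{2977}{3075} \approx -0.96813$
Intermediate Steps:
$u{\left(p,H \right)} = -39 - 58 H$
$\frac{u{\left(-57,-52 \right)}}{-3075} = \frac{-39 - -3016}{-3075} = \left(-39 + 3016\right) \left(- \frac{1}{3075}\right) = 2977 \left(- \frac{1}{3075}\right) = - \frac{2977}{3075}$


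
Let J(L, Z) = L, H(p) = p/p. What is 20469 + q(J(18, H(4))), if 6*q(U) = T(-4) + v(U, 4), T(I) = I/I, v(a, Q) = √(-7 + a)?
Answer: 122815/6 + √11/6 ≈ 20470.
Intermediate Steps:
H(p) = 1
T(I) = 1
q(U) = ⅙ + √(-7 + U)/6 (q(U) = (1 + √(-7 + U))/6 = ⅙ + √(-7 + U)/6)
20469 + q(J(18, H(4))) = 20469 + (⅙ + √(-7 + 18)/6) = 20469 + (⅙ + √11/6) = 122815/6 + √11/6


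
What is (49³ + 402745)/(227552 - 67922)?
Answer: 260197/79815 ≈ 3.2600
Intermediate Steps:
(49³ + 402745)/(227552 - 67922) = (117649 + 402745)/159630 = 520394*(1/159630) = 260197/79815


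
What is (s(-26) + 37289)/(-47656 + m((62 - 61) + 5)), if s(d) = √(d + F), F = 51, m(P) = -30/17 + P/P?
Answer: -633998/810165 ≈ -0.78255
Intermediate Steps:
m(P) = -13/17 (m(P) = -30*1/17 + 1 = -30/17 + 1 = -13/17)
s(d) = √(51 + d) (s(d) = √(d + 51) = √(51 + d))
(s(-26) + 37289)/(-47656 + m((62 - 61) + 5)) = (√(51 - 26) + 37289)/(-47656 - 13/17) = (√25 + 37289)/(-810165/17) = (5 + 37289)*(-17/810165) = 37294*(-17/810165) = -633998/810165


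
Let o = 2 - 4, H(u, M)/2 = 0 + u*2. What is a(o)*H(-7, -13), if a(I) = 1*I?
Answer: 56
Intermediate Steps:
H(u, M) = 4*u (H(u, M) = 2*(0 + u*2) = 2*(0 + 2*u) = 2*(2*u) = 4*u)
o = -2
a(I) = I
a(o)*H(-7, -13) = -8*(-7) = -2*(-28) = 56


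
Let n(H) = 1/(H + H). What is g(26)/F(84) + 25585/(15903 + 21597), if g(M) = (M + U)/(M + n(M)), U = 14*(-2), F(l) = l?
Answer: 48398107/71032500 ≈ 0.68135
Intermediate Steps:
U = -28
n(H) = 1/(2*H)
g(M) = (-28 + M)/(M + 1/(2*M)) (g(M) = (M - 28)/(M + 1/(2*M)) = (-28 + M)/(M + 1/(2*M)))
g(26)/F(84) + 25585/(15903 + 21597) = (2*26*(-28 + 26)/(1 + 2*26²))/84 + 25585/(15903 + 21597) = (2*26*(-2)/(1 + 2*676))*(1/84) + 25585/37500 = (2*26*(-2)/(1 + 1352))*(1/84) + 25585*(1/37500) = (2*26*(-2)/1353)*(1/84) + 5117/7500 = (2*26*(1/1353)*(-2))*(1/84) + 5117/7500 = -104/1353*1/84 + 5117/7500 = -26/28413 + 5117/7500 = 48398107/71032500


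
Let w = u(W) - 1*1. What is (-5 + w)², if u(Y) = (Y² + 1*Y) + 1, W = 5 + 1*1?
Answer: 1369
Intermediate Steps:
W = 6 (W = 5 + 1 = 6)
u(Y) = 1 + Y + Y² (u(Y) = (Y² + Y) + 1 = (Y + Y²) + 1 = 1 + Y + Y²)
w = 42 (w = (1 + 6 + 6²) - 1*1 = (1 + 6 + 36) - 1 = 43 - 1 = 42)
(-5 + w)² = (-5 + 42)² = 37² = 1369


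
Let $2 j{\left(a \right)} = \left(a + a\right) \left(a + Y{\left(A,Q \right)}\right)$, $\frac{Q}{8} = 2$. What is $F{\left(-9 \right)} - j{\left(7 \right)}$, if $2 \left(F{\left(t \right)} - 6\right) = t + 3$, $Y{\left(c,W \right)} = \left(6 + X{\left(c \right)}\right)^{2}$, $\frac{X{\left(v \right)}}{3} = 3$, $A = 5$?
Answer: $-1621$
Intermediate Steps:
$Q = 16$ ($Q = 8 \cdot 2 = 16$)
$X{\left(v \right)} = 9$ ($X{\left(v \right)} = 3 \cdot 3 = 9$)
$Y{\left(c,W \right)} = 225$ ($Y{\left(c,W \right)} = \left(6 + 9\right)^{2} = 15^{2} = 225$)
$F{\left(t \right)} = \frac{15}{2} + \frac{t}{2}$ ($F{\left(t \right)} = 6 + \frac{t + 3}{2} = 6 + \frac{3 + t}{2} = 6 + \left(\frac{3}{2} + \frac{t}{2}\right) = \frac{15}{2} + \frac{t}{2}$)
$j{\left(a \right)} = a \left(225 + a\right)$ ($j{\left(a \right)} = \frac{\left(a + a\right) \left(a + 225\right)}{2} = \frac{2 a \left(225 + a\right)}{2} = a \left(225 + a\right)$)
$F{\left(-9 \right)} - j{\left(7 \right)} = \left(\frac{15}{2} + \frac{1}{2} \left(-9\right)\right) - 7 \left(225 + 7\right) = \left(\frac{15}{2} - \frac{9}{2}\right) - 7 \cdot 232 = 3 - 1624 = -1621$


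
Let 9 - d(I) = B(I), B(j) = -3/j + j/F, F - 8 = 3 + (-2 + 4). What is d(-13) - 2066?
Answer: -26731/13 ≈ -2056.2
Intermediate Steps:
F = 13 (F = 8 + (3 + (-2 + 4)) = 8 + (3 + 2) = 8 + 5 = 13)
B(j) = -3/j + j/13
d(I) = 9 + 3/I - I/13 (d(I) = 9 - (-3/I + I/13) = 9 + (3/I - I/13) = 9 + 3/I - I/13)
d(-13) - 2066 = (9 + 3/(-13) - 1/13*(-13)) - 2066 = (9 + 3*(-1/13) + 1) - 2066 = (9 - 3/13 + 1) - 2066 = 127/13 - 2066 = -26731/13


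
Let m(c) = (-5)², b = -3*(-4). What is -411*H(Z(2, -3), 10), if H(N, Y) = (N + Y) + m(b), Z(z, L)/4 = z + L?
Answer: -12741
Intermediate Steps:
b = 12
Z(z, L) = 4*L + 4*z (Z(z, L) = 4*(z + L) = 4*(L + z) = 4*L + 4*z)
m(c) = 25
H(N, Y) = 25 + N + Y (H(N, Y) = (N + Y) + 25 = 25 + N + Y)
-411*H(Z(2, -3), 10) = -411*(25 + (4*(-3) + 4*2) + 10) = -411*(25 + (-12 + 8) + 10) = -411*(25 - 4 + 10) = -411*31 = -12741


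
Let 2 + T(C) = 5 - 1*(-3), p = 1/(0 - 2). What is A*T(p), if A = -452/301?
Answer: -2712/301 ≈ -9.0100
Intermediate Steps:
p = -½ (p = 1/(-2) = -½ ≈ -0.50000)
T(C) = 6 (T(C) = -2 + (5 - 1*(-3)) = -2 + (5 + 3) = -2 + 8 = 6)
A = -452/301 (A = -452*1/301 = -452/301 ≈ -1.5017)
A*T(p) = -452/301*6 = -2712/301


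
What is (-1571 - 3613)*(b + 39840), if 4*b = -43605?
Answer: -150018480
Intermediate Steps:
b = -43605/4 (b = (¼)*(-43605) = -43605/4 ≈ -10901.)
(-1571 - 3613)*(b + 39840) = (-1571 - 3613)*(-43605/4 + 39840) = -5184*115755/4 = -150018480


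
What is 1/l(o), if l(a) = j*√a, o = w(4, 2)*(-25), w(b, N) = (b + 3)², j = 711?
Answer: -I/24885 ≈ -4.0185e-5*I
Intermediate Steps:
w(b, N) = (3 + b)²
o = -1225 (o = (3 + 4)²*(-25) = 7²*(-25) = 49*(-25) = -1225)
l(a) = 711*√a
1/l(o) = 1/(711*√(-1225)) = 1/(711*(35*I)) = 1/(24885*I) = -I/24885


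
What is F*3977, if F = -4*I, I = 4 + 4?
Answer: -127264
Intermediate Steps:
I = 8
F = -32 (F = -4*8 = -32)
F*3977 = -32*3977 = -127264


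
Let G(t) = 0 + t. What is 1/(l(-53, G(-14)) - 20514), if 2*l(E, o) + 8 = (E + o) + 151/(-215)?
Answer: -215/4418648 ≈ -4.8657e-5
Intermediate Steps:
G(t) = t
l(E, o) = -1871/430 + E/2 + o/2 (l(E, o) = -4 + ((E + o) + 151/(-215))/2 = -4 + ((E + o) + 151*(-1/215))/2 = -4 + ((E + o) - 151/215)/2 = -4 + (-151/215 + E + o)/2 = -4 + (-151/430 + E/2 + o/2) = -1871/430 + E/2 + o/2)
1/(l(-53, G(-14)) - 20514) = 1/((-1871/430 + (½)*(-53) + (½)*(-14)) - 20514) = 1/((-1871/430 - 53/2 - 7) - 20514) = 1/(-8138/215 - 20514) = 1/(-4418648/215) = -215/4418648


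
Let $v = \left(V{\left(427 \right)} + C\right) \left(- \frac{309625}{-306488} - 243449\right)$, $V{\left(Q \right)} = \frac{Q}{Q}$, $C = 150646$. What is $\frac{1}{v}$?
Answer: $- \frac{43784}{1605765472607727} \approx -2.7267 \cdot 10^{-11}$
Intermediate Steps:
$V{\left(Q \right)} = 1$
$v = - \frac{1605765472607727}{43784}$ ($v = \left(1 + 150646\right) \left(- \frac{309625}{-306488} - 243449\right) = 150647 \left(\left(-309625\right) \left(- \frac{1}{306488}\right) - 243449\right) = 150647 \left(\frac{309625}{306488} - 243449\right) = 150647 \left(- \frac{74613887487}{306488}\right) = - \frac{1605765472607727}{43784} \approx -3.6675 \cdot 10^{10}$)
$\frac{1}{v} = \frac{1}{- \frac{1605765472607727}{43784}} = - \frac{43784}{1605765472607727}$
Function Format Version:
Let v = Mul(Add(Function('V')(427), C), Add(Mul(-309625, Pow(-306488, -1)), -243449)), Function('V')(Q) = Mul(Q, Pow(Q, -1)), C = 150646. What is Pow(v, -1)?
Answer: Rational(-43784, 1605765472607727) ≈ -2.7267e-11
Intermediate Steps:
Function('V')(Q) = 1
v = Rational(-1605765472607727, 43784) (v = Mul(Add(1, 150646), Add(Mul(-309625, Pow(-306488, -1)), -243449)) = Mul(150647, Add(Mul(-309625, Rational(-1, 306488)), -243449)) = Mul(150647, Add(Rational(309625, 306488), -243449)) = Mul(150647, Rational(-74613887487, 306488)) = Rational(-1605765472607727, 43784) ≈ -3.6675e+10)
Pow(v, -1) = Pow(Rational(-1605765472607727, 43784), -1) = Rational(-43784, 1605765472607727)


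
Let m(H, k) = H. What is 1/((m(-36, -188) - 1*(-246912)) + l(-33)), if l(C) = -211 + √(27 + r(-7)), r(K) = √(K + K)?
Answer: 1/(246665 + √(27 + I*√14)) ≈ 4.054e-6 - 0.e-11*I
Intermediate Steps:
r(K) = √2*√K (r(K) = √(2*K) = √2*√K)
l(C) = -211 + √(27 + I*√14) (l(C) = -211 + √(27 + √2*√(-7)) = -211 + √(27 + √2*(I*√7)) = -211 + √(27 + I*√14))
1/((m(-36, -188) - 1*(-246912)) + l(-33)) = 1/((-36 - 1*(-246912)) + (-211 + √(27 + I*√14))) = 1/((-36 + 246912) + (-211 + √(27 + I*√14))) = 1/(246876 + (-211 + √(27 + I*√14))) = 1/(246665 + √(27 + I*√14))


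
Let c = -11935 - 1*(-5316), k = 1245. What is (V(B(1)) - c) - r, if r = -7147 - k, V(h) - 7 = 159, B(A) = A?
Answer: 15177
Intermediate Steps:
V(h) = 166 (V(h) = 7 + 159 = 166)
c = -6619 (c = -11935 + 5316 = -6619)
r = -8392 (r = -7147 - 1*1245 = -7147 - 1245 = -8392)
(V(B(1)) - c) - r = (166 - 1*(-6619)) - 1*(-8392) = (166 + 6619) + 8392 = 6785 + 8392 = 15177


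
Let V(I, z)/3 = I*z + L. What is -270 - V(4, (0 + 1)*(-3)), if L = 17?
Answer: -285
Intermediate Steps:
V(I, z) = 51 + 3*I*z (V(I, z) = 3*(I*z + 17) = 3*(17 + I*z) = 51 + 3*I*z)
-270 - V(4, (0 + 1)*(-3)) = -270 - (51 + 3*4*((0 + 1)*(-3))) = -270 - (51 + 3*4*(1*(-3))) = -270 - (51 + 3*4*(-3)) = -270 - (51 - 36) = -270 - 1*15 = -270 - 15 = -285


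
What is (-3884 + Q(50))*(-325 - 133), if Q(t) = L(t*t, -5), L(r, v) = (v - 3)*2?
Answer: 1786200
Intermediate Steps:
L(r, v) = -6 + 2*v (L(r, v) = (-3 + v)*2 = -6 + 2*v)
Q(t) = -16 (Q(t) = -6 + 2*(-5) = -6 - 10 = -16)
(-3884 + Q(50))*(-325 - 133) = (-3884 - 16)*(-325 - 133) = -3900*(-458) = 1786200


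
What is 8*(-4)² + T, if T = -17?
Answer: 111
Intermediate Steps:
8*(-4)² + T = 8*(-4)² - 17 = 8*16 - 17 = 128 - 17 = 111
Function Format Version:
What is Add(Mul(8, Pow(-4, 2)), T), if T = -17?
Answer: 111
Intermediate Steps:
Add(Mul(8, Pow(-4, 2)), T) = Add(Mul(8, Pow(-4, 2)), -17) = Add(Mul(8, 16), -17) = Add(128, -17) = 111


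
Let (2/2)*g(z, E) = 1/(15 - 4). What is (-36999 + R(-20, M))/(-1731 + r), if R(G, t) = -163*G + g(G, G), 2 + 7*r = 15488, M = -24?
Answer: -2597896/37059 ≈ -70.102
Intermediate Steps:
r = 15486/7 (r = -2/7 + (1/7)*15488 = -2/7 + 15488/7 = 15486/7 ≈ 2212.3)
g(z, E) = 1/11 (g(z, E) = 1/(15 - 4) = 1/11)
R(G, t) = 1/11 - 163*G (R(G, t) = -163*G + 1/11 = 1/11 - 163*G)
(-36999 + R(-20, M))/(-1731 + r) = (-36999 + (1/11 - 163*(-20)))/(-1731 + 15486/7) = (-36999 + (1/11 + 3260))/(3369/7) = (-36999 + 35861/11)*(7/3369) = -371128/11*7/3369 = -2597896/37059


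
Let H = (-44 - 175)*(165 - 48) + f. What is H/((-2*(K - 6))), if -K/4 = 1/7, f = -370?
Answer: -181951/92 ≈ -1977.7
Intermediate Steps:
K = -4/7 ≈ -0.57143
H = -25993 (H = (-44 - 175)*(165 - 48) - 370 = -219*117 - 370 = -25623 - 370 = -25993)
H/((-2*(K - 6))) = -25993*(-1/(2*(-4/7 - 6))) = -25993/((-2*(-46/7))) = -25993/92/7 = -25993*7/92 = -181951/92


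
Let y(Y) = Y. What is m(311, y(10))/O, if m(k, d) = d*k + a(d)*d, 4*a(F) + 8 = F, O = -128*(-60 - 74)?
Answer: 3115/17152 ≈ 0.18161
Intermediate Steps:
O = 17152 (O = -128*(-134) = 17152)
a(F) = -2 + F/4
m(k, d) = d*k + d*(-2 + d/4) (m(k, d) = d*k + (-2 + d/4)*d = d*k + d*(-2 + d/4))
m(311, y(10))/O = ((¼)*10*(-8 + 10 + 4*311))/17152 = ((¼)*10*(-8 + 10 + 1244))*(1/17152) = ((¼)*10*1246)*(1/17152) = 3115*(1/17152) = 3115/17152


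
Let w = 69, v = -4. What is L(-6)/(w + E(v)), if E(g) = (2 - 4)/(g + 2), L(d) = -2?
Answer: -1/35 ≈ -0.028571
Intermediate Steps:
E(g) = -2/(2 + g)
L(-6)/(w + E(v)) = -2/(69 - 2/(2 - 4)) = -2/(69 - 2/(-2)) = -2/(69 - 2*(-½)) = -2/(69 + 1) = -2/70 = (1/70)*(-2) = -1/35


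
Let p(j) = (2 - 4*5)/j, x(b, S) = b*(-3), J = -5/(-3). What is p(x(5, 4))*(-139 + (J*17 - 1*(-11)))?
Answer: -598/5 ≈ -119.60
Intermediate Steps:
J = 5/3 (J = -5*(-1)/3 = -1*(-5/3) = 5/3 ≈ 1.6667)
x(b, S) = -3*b
p(j) = -18/j (p(j) = (2 - 20)/j = -18/j)
p(x(5, 4))*(-139 + (J*17 - 1*(-11))) = (-18/((-3*5)))*(-139 + ((5/3)*17 - 1*(-11))) = (-18/(-15))*(-139 + (85/3 + 11)) = (-18*(-1/15))*(-139 + 118/3) = (6/5)*(-299/3) = -598/5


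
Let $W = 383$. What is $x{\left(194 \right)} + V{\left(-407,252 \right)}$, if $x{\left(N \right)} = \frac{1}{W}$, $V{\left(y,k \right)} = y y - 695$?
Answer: $\frac{63177383}{383} \approx 1.6495 \cdot 10^{5}$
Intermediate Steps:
$V{\left(y,k \right)} = -695 + y^{2}$ ($V{\left(y,k \right)} = y^{2} - 695 = -695 + y^{2}$)
$x{\left(N \right)} = \frac{1}{383}$
$x{\left(194 \right)} + V{\left(-407,252 \right)} = \frac{1}{383} - \left(695 - \left(-407\right)^{2}\right) = \frac{1}{383} + \left(-695 + 165649\right) = \frac{1}{383} + 164954 = \frac{63177383}{383}$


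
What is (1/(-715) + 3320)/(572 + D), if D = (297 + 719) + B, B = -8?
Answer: 2373799/1129700 ≈ 2.1013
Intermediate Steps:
D = 1008 (D = (297 + 719) - 8 = 1016 - 8 = 1008)
(1/(-715) + 3320)/(572 + D) = (1/(-715) + 3320)/(572 + 1008) = (-1/715 + 3320)/1580 = (2373799/715)*(1/1580) = 2373799/1129700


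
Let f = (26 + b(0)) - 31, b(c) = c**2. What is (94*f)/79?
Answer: -470/79 ≈ -5.9494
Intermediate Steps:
f = -5 (f = (26 + 0**2) - 31 = (26 + 0) - 31 = 26 - 31 = -5)
(94*f)/79 = (94*(-5))/79 = -470*1/79 = -470/79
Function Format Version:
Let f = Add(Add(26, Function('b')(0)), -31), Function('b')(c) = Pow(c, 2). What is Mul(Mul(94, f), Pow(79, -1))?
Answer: Rational(-470, 79) ≈ -5.9494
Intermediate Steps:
f = -5 (f = Add(Add(26, Pow(0, 2)), -31) = Add(Add(26, 0), -31) = Add(26, -31) = -5)
Mul(Mul(94, f), Pow(79, -1)) = Mul(Mul(94, -5), Pow(79, -1)) = Mul(-470, Rational(1, 79)) = Rational(-470, 79)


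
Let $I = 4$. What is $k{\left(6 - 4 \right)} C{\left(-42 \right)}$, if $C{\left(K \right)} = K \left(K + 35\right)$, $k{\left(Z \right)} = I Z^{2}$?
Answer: $4704$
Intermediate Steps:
$k{\left(Z \right)} = 4 Z^{2}$
$C{\left(K \right)} = K \left(35 + K\right)$
$k{\left(6 - 4 \right)} C{\left(-42 \right)} = 4 \left(6 - 4\right)^{2} \left(- 42 \left(35 - 42\right)\right) = 4 \left(6 - 4\right)^{2} \left(\left(-42\right) \left(-7\right)\right) = 4 \cdot 2^{2} \cdot 294 = 4 \cdot 4 \cdot 294 = 16 \cdot 294 = 4704$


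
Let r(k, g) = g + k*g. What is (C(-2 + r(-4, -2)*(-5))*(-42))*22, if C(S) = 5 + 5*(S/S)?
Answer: -9240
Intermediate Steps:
r(k, g) = g + g*k
C(S) = 10 (C(S) = 5 + 5*1 = 5 + 5 = 10)
(C(-2 + r(-4, -2)*(-5))*(-42))*22 = (10*(-42))*22 = -420*22 = -9240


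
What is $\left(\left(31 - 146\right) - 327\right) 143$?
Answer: $-63206$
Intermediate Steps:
$\left(\left(31 - 146\right) - 327\right) 143 = \left(-115 - 327\right) 143 = \left(-442\right) 143 = -63206$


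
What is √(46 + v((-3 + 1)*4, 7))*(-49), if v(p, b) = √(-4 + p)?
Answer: -49*√(46 + 2*I*√3) ≈ -332.57 - 12.505*I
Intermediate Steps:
√(46 + v((-3 + 1)*4, 7))*(-49) = √(46 + √(-4 + (-3 + 1)*4))*(-49) = √(46 + √(-4 - 2*4))*(-49) = √(46 + √(-4 - 8))*(-49) = √(46 + √(-12))*(-49) = √(46 + 2*I*√3)*(-49) = -49*√(46 + 2*I*√3)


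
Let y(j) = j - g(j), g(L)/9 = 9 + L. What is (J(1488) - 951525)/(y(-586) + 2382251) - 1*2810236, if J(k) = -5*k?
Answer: -6707635237453/2386858 ≈ -2.8102e+6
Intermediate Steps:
g(L) = 81 + 9*L (g(L) = 9*(9 + L) = 81 + 9*L)
y(j) = -81 - 8*j (y(j) = j - (81 + 9*j) = j + (-81 - 9*j) = -81 - 8*j)
(J(1488) - 951525)/(y(-586) + 2382251) - 1*2810236 = (-5*1488 - 951525)/((-81 - 8*(-586)) + 2382251) - 1*2810236 = (-7440 - 951525)/((-81 + 4688) + 2382251) - 2810236 = -958965/(4607 + 2382251) - 2810236 = -958965/2386858 - 2810236 = -6707635237453/2386858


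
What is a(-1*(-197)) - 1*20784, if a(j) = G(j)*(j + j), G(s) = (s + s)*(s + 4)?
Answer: 31181652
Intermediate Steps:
G(s) = 2*s*(4 + s) (G(s) = (2*s)*(4 + s) = 2*s*(4 + s))
a(j) = 4*j**2*(4 + j) (a(j) = (2*j*(4 + j))*(j + j) = (2*j*(4 + j))*(2*j) = 4*j**2*(4 + j))
a(-1*(-197)) - 1*20784 = 4*(-1*(-197))**2*(4 - 1*(-197)) - 1*20784 = 4*197**2*(4 + 197) - 20784 = 4*38809*201 - 20784 = 31202436 - 20784 = 31181652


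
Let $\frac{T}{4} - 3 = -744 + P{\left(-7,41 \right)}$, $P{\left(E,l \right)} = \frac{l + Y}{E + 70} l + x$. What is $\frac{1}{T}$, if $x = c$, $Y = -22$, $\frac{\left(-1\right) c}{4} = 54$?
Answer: $- \frac{63}{238048} \approx -0.00026465$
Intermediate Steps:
$c = -216$ ($c = \left(-4\right) 54 = -216$)
$x = -216$
$P{\left(E,l \right)} = -216 + \frac{l \left(-22 + l\right)}{70 + E}$ ($P{\left(E,l \right)} = \frac{l - 22}{E + 70} l - 216 = \frac{-22 + l}{70 + E} l - 216 = \frac{l \left(-22 + l\right)}{70 + E} - 216 = -216 + \frac{l \left(-22 + l\right)}{70 + E}$)
$T = - \frac{238048}{63}$ ($T = 12 + 4 \left(-744 + \frac{-15120 + 41^{2} - -1512 - 902}{70 - 7}\right) = 12 + 4 \left(-744 + \frac{-15120 + 1681 + 1512 - 902}{63}\right) = 12 + 4 \left(-744 + \frac{1}{63} \left(-12829\right)\right) = 12 + 4 \left(-744 - \frac{12829}{63}\right) = 12 + 4 \left(- \frac{59701}{63}\right) = 12 - \frac{238804}{63} = - \frac{238048}{63} \approx -3778.5$)
$\frac{1}{T} = \frac{1}{- \frac{238048}{63}} = - \frac{63}{238048}$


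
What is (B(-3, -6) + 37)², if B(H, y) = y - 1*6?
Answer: 625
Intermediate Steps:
B(H, y) = -6 + y (B(H, y) = y - 6 = -6 + y)
(B(-3, -6) + 37)² = ((-6 - 6) + 37)² = (-12 + 37)² = 25² = 625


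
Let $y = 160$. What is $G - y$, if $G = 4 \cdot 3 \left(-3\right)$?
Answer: $-196$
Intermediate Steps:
$G = -36$ ($G = 12 \left(-3\right) = -36$)
$G - y = -36 - 160 = -196$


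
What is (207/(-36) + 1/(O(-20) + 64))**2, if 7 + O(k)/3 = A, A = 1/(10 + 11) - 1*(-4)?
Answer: 19580625/595984 ≈ 32.854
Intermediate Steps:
A = 85/21 (A = 1/21 + 4 = 85/21 ≈ 4.0476)
O(k) = -62/7 (O(k) = -21 + 3*(85/21) = -21 + 85/7 = -62/7)
(207/(-36) + 1/(O(-20) + 64))**2 = (207/(-36) + 1/(-62/7 + 64))**2 = (207*(-1/36) + 1/(386/7))**2 = (-23/4 + 7/386)**2 = (-4425/772)**2 = 19580625/595984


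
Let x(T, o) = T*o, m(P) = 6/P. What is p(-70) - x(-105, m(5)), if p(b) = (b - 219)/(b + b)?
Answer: 17929/140 ≈ 128.06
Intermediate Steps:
p(b) = (-219 + b)/(2*b) (p(b) = (-219 + b)/((2*b)) = (-219 + b)*(1/(2*b)) = (-219 + b)/(2*b))
p(-70) - x(-105, m(5)) = (½)*(-219 - 70)/(-70) - (-105)*6/5 = (½)*(-1/70)*(-289) - (-105)*6*(⅕) = 289/140 - (-105)*6/5 = 289/140 - 1*(-126) = 289/140 + 126 = 17929/140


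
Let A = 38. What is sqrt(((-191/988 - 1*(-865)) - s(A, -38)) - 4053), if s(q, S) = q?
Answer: I*sqrt(787307313)/494 ≈ 56.8*I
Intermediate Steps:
sqrt(((-191/988 - 1*(-865)) - s(A, -38)) - 4053) = sqrt(((-191/988 - 1*(-865)) - 1*38) - 4053) = sqrt(((-191*1/988 + 865) - 38) - 4053) = sqrt(((-191/988 + 865) - 38) - 4053) = sqrt((854429/988 - 38) - 4053) = sqrt(816885/988 - 4053) = sqrt(-3187479/988) = I*sqrt(787307313)/494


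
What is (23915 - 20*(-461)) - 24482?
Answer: 8653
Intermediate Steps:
(23915 - 20*(-461)) - 24482 = (23915 + 9220) - 24482 = 33135 - 24482 = 8653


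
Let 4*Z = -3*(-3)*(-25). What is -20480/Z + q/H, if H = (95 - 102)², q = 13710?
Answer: 1419766/2205 ≈ 643.88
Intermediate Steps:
Z = -225/4 (Z = (-3*(-3)*(-25))/4 = (9*(-25))/4 = (¼)*(-225) = -225/4 ≈ -56.250)
H = 49 (H = (-7)² = 49)
-20480/Z + q/H = -20480/(-225/4) + 13710/49 = -20480*(-4/225) + 13710*(1/49) = 16384/45 + 13710/49 = 1419766/2205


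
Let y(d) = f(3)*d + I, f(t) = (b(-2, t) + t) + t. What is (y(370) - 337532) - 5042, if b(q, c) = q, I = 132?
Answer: -340962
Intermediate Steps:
f(t) = -2 + 2*t (f(t) = (-2 + t) + t = -2 + 2*t)
y(d) = 132 + 4*d (y(d) = (-2 + 2*3)*d + 132 = (-2 + 6)*d + 132 = 4*d + 132 = 132 + 4*d)
(y(370) - 337532) - 5042 = ((132 + 4*370) - 337532) - 5042 = ((132 + 1480) - 337532) - 5042 = (1612 - 337532) - 5042 = -335920 - 5042 = -340962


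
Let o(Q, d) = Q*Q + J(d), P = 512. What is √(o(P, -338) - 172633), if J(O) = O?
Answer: √89173 ≈ 298.62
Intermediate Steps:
o(Q, d) = d + Q² (o(Q, d) = Q*Q + d = Q² + d = d + Q²)
√(o(P, -338) - 172633) = √((-338 + 512²) - 172633) = √((-338 + 262144) - 172633) = √(261806 - 172633) = √89173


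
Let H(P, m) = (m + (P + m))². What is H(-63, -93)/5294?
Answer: 62001/5294 ≈ 11.712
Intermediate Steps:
H(P, m) = (P + 2*m)²
H(-63, -93)/5294 = (-63 + 2*(-93))²/5294 = (-63 - 186)²*(1/5294) = (-249)²*(1/5294) = 62001*(1/5294) = 62001/5294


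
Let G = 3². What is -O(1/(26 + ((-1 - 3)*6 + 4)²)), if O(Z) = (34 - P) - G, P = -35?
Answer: -60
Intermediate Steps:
G = 9
O(Z) = 60 (O(Z) = (34 - 1*(-35)) - 1*9 = (34 + 35) - 9 = 69 - 9 = 60)
-O(1/(26 + ((-1 - 3)*6 + 4)²)) = -1*60 = -60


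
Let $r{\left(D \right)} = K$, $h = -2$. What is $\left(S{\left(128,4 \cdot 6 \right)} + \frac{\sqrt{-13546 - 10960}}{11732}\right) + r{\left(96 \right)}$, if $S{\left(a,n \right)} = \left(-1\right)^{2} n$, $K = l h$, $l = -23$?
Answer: $70 + \frac{i \sqrt{24506}}{11732} \approx 70.0 + 0.013343 i$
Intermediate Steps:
$K = 46$ ($K = \left(-23\right) \left(-2\right) = 46$)
$S{\left(a,n \right)} = n$ ($S{\left(a,n \right)} = 1 n = n$)
$r{\left(D \right)} = 46$
$\left(S{\left(128,4 \cdot 6 \right)} + \frac{\sqrt{-13546 - 10960}}{11732}\right) + r{\left(96 \right)} = \left(4 \cdot 6 + \frac{\sqrt{-13546 - 10960}}{11732}\right) + 46 = \left(24 + \sqrt{-24506} \cdot \frac{1}{11732}\right) + 46 = \left(24 + i \sqrt{24506} \cdot \frac{1}{11732}\right) + 46 = \left(24 + \frac{i \sqrt{24506}}{11732}\right) + 46 = 70 + \frac{i \sqrt{24506}}{11732}$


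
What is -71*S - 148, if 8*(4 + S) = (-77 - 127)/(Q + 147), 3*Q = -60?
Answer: 38165/254 ≈ 150.26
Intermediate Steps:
Q = -20 (Q = (⅓)*(-60) = -20)
S = -1067/254 (S = -4 + ((-77 - 127)/(-20 + 147))/8 = -4 + (-204/127)/8 = -4 + (-204*1/127)/8 = -4 + (⅛)*(-204/127) = -4 - 51/254 = -1067/254 ≈ -4.2008)
-71*S - 148 = -71*(-1067/254) - 148 = 75757/254 - 148 = 38165/254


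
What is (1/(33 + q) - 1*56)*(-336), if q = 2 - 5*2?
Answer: 470064/25 ≈ 18803.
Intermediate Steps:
q = -8 (q = 2 - 10 = -8)
(1/(33 + q) - 1*56)*(-336) = (1/(33 - 8) - 1*56)*(-336) = (1/25 - 56)*(-336) = -1399/25*(-336) = 470064/25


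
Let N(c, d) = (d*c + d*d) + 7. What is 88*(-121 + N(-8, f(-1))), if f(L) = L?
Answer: -9240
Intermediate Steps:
N(c, d) = 7 + d² + c*d (N(c, d) = (c*d + d²) + 7 = (d² + c*d) + 7 = 7 + d² + c*d)
88*(-121 + N(-8, f(-1))) = 88*(-121 + (7 + (-1)² - 8*(-1))) = 88*(-121 + (7 + 1 + 8)) = 88*(-121 + 16) = 88*(-105) = -9240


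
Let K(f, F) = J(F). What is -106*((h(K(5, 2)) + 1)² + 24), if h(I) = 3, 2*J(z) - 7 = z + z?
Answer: -4240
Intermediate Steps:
J(z) = 7/2 + z (J(z) = 7/2 + (z + z)/2 = 7/2 + (2*z)/2 = 7/2 + z)
K(f, F) = 7/2 + F
-106*((h(K(5, 2)) + 1)² + 24) = -106*((3 + 1)² + 24) = -106*(4² + 24) = -106*(16 + 24) = -106*40 = -4240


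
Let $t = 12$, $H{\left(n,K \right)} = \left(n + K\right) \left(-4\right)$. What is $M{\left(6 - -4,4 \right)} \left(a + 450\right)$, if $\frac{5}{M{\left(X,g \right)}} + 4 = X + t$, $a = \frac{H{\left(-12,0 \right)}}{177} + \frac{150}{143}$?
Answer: $\frac{9519470}{75933} \approx 125.37$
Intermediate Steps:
$H{\left(n,K \right)} = - 4 K - 4 n$ ($H{\left(n,K \right)} = \left(K + n\right) \left(-4\right) = - 4 K - 4 n$)
$a = \frac{11138}{8437}$ ($a = \frac{\left(-4\right) 0 - -48}{177} + \frac{150}{143} = \left(0 + 48\right) \frac{1}{177} + 150 \cdot \frac{1}{143} = 48 \cdot \frac{1}{177} + \frac{150}{143} = \frac{16}{59} + \frac{150}{143} = \frac{11138}{8437} \approx 1.3201$)
$M{\left(X,g \right)} = \frac{5}{8 + X}$ ($M{\left(X,g \right)} = \frac{5}{-4 + \left(X + 12\right)} = \frac{5}{-4 + \left(12 + X\right)} = \frac{5}{8 + X}$)
$M{\left(6 - -4,4 \right)} \left(a + 450\right) = \frac{5}{8 + \left(6 - -4\right)} \left(\frac{11138}{8437} + 450\right) = \frac{5}{8 + \left(6 + 4\right)} \frac{3807788}{8437} = \frac{5}{8 + 10} \cdot \frac{3807788}{8437} = \frac{5}{18} \cdot \frac{3807788}{8437} = \frac{9519470}{75933}$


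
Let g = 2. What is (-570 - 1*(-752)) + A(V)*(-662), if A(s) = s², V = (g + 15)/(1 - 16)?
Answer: -150368/225 ≈ -668.30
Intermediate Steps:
V = -17/15 (V = (2 + 15)/(1 - 16) = 17/(-15) = 17*(-1/15) = -17/15 ≈ -1.1333)
(-570 - 1*(-752)) + A(V)*(-662) = (-570 - 1*(-752)) + (-17/15)²*(-662) = (-570 + 752) + (289/225)*(-662) = 182 - 191318/225 = -150368/225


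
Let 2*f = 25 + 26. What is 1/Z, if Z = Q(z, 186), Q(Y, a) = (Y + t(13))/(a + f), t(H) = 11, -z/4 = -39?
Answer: 423/334 ≈ 1.2665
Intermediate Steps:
z = 156 (z = -4*(-39) = 156)
f = 51/2 (f = (25 + 26)/2 = (½)*51 = 51/2 ≈ 25.500)
Q(Y, a) = (11 + Y)/(51/2 + a) (Q(Y, a) = (Y + 11)/(a + 51/2) = (11 + Y)/(51/2 + a))
Z = 334/423 (Z = 2*(11 + 156)/(51 + 2*186) = 2*167/(51 + 372) = 2*167/423 = 2*(1/423)*167 = 334/423 ≈ 0.78960)
1/Z = 1/(334/423) = 423/334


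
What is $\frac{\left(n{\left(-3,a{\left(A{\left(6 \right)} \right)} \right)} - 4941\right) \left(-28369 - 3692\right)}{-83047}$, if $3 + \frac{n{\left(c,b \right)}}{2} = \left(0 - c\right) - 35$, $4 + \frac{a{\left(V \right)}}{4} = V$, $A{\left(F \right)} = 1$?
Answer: $- \frac{160657671}{83047} \approx -1934.5$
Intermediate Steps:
$a{\left(V \right)} = -16 + 4 V$
$n{\left(c,b \right)} = -76 - 2 c$ ($n{\left(c,b \right)} = -6 + 2 \left(\left(0 - c\right) - 35\right) = -6 + 2 \left(- c - 35\right) = -6 + 2 \left(-35 - c\right) = -6 - \left(70 + 2 c\right) = -76 - 2 c$)
$\frac{\left(n{\left(-3,a{\left(A{\left(6 \right)} \right)} \right)} - 4941\right) \left(-28369 - 3692\right)}{-83047} = \frac{\left(\left(-76 - -6\right) - 4941\right) \left(-28369 - 3692\right)}{-83047} = \left(\left(-76 + 6\right) - 4941\right) \left(-32061\right) \left(- \frac{1}{83047}\right) = \left(-70 - 4941\right) \left(-32061\right) \left(- \frac{1}{83047}\right) = \left(-5011\right) \left(-32061\right) \left(- \frac{1}{83047}\right) = 160657671 \left(- \frac{1}{83047}\right) = - \frac{160657671}{83047}$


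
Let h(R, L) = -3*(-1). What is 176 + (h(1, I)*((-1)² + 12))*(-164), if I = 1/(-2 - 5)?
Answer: -6220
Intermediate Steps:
I = -⅐ (I = 1/(-7) = -⅐ ≈ -0.14286)
h(R, L) = 3
176 + (h(1, I)*((-1)² + 12))*(-164) = 176 + (3*((-1)² + 12))*(-164) = 176 + (3*(1 + 12))*(-164) = 176 + (3*13)*(-164) = 176 + 39*(-164) = 176 - 6396 = -6220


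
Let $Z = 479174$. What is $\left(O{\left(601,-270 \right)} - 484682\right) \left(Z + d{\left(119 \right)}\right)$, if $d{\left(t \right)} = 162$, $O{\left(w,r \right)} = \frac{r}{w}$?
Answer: $- \frac{139627773643072}{601} \approx -2.3233 \cdot 10^{11}$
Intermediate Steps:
$\left(O{\left(601,-270 \right)} - 484682\right) \left(Z + d{\left(119 \right)}\right) = \left(- \frac{270}{601} - 484682\right) \left(479174 + 162\right) = \left(\left(-270\right) \frac{1}{601} - 484682\right) 479336 = \left(- \frac{270}{601} - 484682\right) 479336 = \left(- \frac{291294152}{601}\right) 479336 = - \frac{139627773643072}{601}$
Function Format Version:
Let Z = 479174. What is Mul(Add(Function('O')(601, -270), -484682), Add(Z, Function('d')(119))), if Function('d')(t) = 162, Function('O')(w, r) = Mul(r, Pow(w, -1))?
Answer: Rational(-139627773643072, 601) ≈ -2.3233e+11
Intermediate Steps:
Mul(Add(Function('O')(601, -270), -484682), Add(Z, Function('d')(119))) = Mul(Add(Mul(-270, Pow(601, -1)), -484682), Add(479174, 162)) = Mul(Add(Mul(-270, Rational(1, 601)), -484682), 479336) = Mul(Add(Rational(-270, 601), -484682), 479336) = Mul(Rational(-291294152, 601), 479336) = Rational(-139627773643072, 601)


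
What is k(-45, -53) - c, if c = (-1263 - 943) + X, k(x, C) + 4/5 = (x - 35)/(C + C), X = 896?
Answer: 347138/265 ≈ 1310.0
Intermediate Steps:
k(x, C) = -4/5 + (-35 + x)/(2*C) (k(x, C) = -4/5 + (x - 35)/(C + C) = -4/5 + (-35 + x)/((2*C)) = -4/5 + (-35 + x)*(1/(2*C)) = -4/5 + (-35 + x)/(2*C))
c = -1310 (c = (-1263 - 943) + 896 = -2206 + 896 = -1310)
k(-45, -53) - c = (1/10)*(-175 - 8*(-53) + 5*(-45))/(-53) - 1*(-1310) = (1/10)*(-1/53)*(-175 + 424 - 225) + 1310 = (1/10)*(-1/53)*24 + 1310 = -12/265 + 1310 = 347138/265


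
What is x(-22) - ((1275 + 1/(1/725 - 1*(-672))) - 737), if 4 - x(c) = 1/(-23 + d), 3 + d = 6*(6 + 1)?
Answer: -4163144145/7795216 ≈ -534.06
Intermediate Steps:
d = 39 (d = -3 + 6*(6 + 1) = -3 + 6*7 = -3 + 42 = 39)
x(c) = 63/16 (x(c) = 4 - 1/(-23 + 39) = 4 - 1/16 = 63/16)
x(-22) - ((1275 + 1/(1/725 - 1*(-672))) - 737) = 63/16 - ((1275 + 1/(1/725 - 1*(-672))) - 737) = 63/16 - ((1275 + 1/(1/725 + 672)) - 737) = 63/16 - ((1275 + 1/(487201/725)) - 737) = 63/16 - ((1275 + 725/487201) - 737) = 63/16 - (621182000/487201 - 737) = 63/16 - 1*262114863/487201 = 63/16 - 262114863/487201 = -4163144145/7795216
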